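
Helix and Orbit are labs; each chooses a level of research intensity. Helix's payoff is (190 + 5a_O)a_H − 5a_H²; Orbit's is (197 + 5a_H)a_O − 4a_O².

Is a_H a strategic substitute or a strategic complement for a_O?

strategic complements

Expanding Helix's payoff: 190a_H + 5a_Oa_H − 5a_H².
∂π/∂a_H = 190 + 5a_O − 10a_H = 0, so a_H = 19 + 0.5a_O.
The best-response slope da_H/da_O = 0.5 > 0: the reaction function is upward-sloping, so the choices are strategic complements.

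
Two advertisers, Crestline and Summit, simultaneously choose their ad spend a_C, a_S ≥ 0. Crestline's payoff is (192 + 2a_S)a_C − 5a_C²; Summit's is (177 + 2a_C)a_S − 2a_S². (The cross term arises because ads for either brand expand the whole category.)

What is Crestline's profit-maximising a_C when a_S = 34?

Expanding Crestline's payoff: 192a_C + 2a_Sa_C − 5a_C².
∂π/∂a_C = 192 + 2a_S − 10a_C = 0, so a_C = 19.2 + 0.2a_S.
At a_S = 34: a_C = 19.2 + 0.2·34 = 26.

26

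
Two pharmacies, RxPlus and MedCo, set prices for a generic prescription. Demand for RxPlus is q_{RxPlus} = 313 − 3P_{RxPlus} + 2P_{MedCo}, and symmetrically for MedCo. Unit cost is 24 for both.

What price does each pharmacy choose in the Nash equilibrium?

96.25

RxPlus's profit: π = (P_{RxPlus} − 24)(313 − 3P_{RxPlus} + 2P_{MedCo}).
∂π/∂P_{RxPlus} = 385 − 6P_{RxPlus} + 2P_{MedCo} = 0 ⇒ P_{RxPlus} = 385/6 + (1/3)P_{MedCo}.
Setting P_{RxPlus} = P_{MedCo} in the reaction function: P_{RxPlus} = 385/6 + (1/3)P_{RxPlus}, so P_{RxPlus} = (385/6) / (2/3) = 96.25.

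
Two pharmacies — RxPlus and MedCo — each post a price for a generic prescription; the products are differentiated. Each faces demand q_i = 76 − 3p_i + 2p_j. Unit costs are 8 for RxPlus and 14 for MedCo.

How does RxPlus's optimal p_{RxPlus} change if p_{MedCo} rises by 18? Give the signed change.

6

RxPlus's profit: π = (p_{RxPlus} − 8)(76 − 3p_{RxPlus} + 2p_{MedCo}).
∂π/∂p_{RxPlus} = 100 − 6p_{RxPlus} + 2p_{MedCo} = 0 ⇒ p_{RxPlus} = 50/3 + (1/3)p_{MedCo}.
The reaction-function slope is 1/3, so an 18-unit rise in p_{MedCo} moves p_{RxPlus} by 1/3 × 18 = 6. RxPlus's best response rises — the actions are strategic complements.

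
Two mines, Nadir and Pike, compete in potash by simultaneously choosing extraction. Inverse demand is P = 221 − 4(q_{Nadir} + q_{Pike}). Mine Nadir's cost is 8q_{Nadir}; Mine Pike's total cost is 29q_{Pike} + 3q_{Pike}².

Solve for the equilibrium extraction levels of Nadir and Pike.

23.0625, 7.125

Mine Nadir's profit: π = q_{Nadir}(221 − 4(q_{Nadir} + q_{Pike})) − 8q_{Nadir}.
∂π/∂q_{Nadir} = 213 − 8q_{Nadir} − 4q_{Pike} = 0, so q_{Nadir} = 26.625 − 0.5q_{Pike}.
For Pike: ∂π/∂q_{Pike} = 192 − 14q_{Pike} − 4q_{Nadir} = 0 ⇒ q_{Pike} = 96/7 − (2/7)q_{Nadir}.
Plugging q_{Pike} into Nadir's best response: q_{Nadir} = 26.625 − 0.5(96/7 − (2/7)q_{Nadir}) ⇒ (6/7)q_{Nadir} = 1107/56, so q_{Nadir} = 23.0625.
Then q_{Pike} = 96/7 − (2/7)·23.0625 = 7.125.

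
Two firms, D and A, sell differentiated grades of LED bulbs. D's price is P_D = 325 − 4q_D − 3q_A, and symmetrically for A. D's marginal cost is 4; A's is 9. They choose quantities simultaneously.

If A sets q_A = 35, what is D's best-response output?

27

Firm D's profit: π = q_D(325 − 4q_D − 3q_A) − 4q_D.
∂π/∂q_D = 321 − 8q_D − 3q_A = 0 ⇒ q_D = 40.125 − 0.375q_A.
At q_A = 35: q_D = 40.125 − 0.375·35 = 27.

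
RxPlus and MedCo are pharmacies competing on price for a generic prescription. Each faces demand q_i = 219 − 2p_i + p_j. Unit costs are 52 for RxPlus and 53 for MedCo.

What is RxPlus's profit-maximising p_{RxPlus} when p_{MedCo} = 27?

87.5

RxPlus's profit: π = (p_{RxPlus} − 52)(219 − 2p_{RxPlus} + p_{MedCo}).
∂π/∂p_{RxPlus} = 323 − 4p_{RxPlus} + p_{MedCo} = 0 ⇒ p_{RxPlus} = 80.75 + 0.25p_{MedCo}.
At p_{MedCo} = 27: p_{RxPlus} = 80.75 + 0.25·27 = 87.5.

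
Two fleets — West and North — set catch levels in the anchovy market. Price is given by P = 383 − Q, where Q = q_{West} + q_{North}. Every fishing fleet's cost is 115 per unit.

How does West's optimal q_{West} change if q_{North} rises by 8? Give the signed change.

-4

Fishing fleet West's profit: π = q_{West}(383 − (q_{West} + q_{North})) − 115q_{West}.
∂π/∂q_{West} = 268 − 2q_{West} − q_{North} = 0, so q_{West} = 134 − 0.5q_{North}.
The reaction-function slope is −0.5, so an 8-unit rise in q_{North} moves q_{West} by −0.5 × 8 = −4. West's best response falls — the actions are strategic substitutes.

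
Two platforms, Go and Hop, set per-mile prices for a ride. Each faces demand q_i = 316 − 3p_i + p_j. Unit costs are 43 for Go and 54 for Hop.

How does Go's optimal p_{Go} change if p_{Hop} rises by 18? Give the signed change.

Go's profit: π = (p_{Go} − 43)(316 − 3p_{Go} + p_{Hop}).
∂π/∂p_{Go} = 445 − 6p_{Go} + p_{Hop} = 0 ⇒ p_{Go} = 445/6 + (1/6)p_{Hop}.
The reaction-function slope is 1/6, so an 18-unit rise in p_{Hop} moves p_{Go} by 1/6 × 18 = 3. Go's best response rises — the actions are strategic complements.

3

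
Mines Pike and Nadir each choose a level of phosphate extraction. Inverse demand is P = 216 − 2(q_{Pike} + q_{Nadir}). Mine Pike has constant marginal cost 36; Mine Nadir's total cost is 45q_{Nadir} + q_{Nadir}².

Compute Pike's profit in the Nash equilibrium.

2723.22

Mine Pike's profit: π = q_{Pike}(216 − 2(q_{Pike} + q_{Nadir})) − 36q_{Pike}.
∂π/∂q_{Pike} = 180 − 4q_{Pike} − 2q_{Nadir} = 0, so q_{Pike} = 45 − 0.5q_{Nadir}.
For Nadir: ∂π/∂q_{Nadir} = 171 − 6q_{Nadir} − 2q_{Pike} = 0 ⇒ q_{Nadir} = 28.5 − (1/3)q_{Pike}.
Plugging q_{Nadir} into Pike's best response: q_{Pike} = 45 − 0.5(28.5 − (1/3)q_{Pike}) ⇒ (5/6)q_{Pike} = 30.75, so q_{Pike} = 36.9.
Then q_{Nadir} = 28.5 − (1/3)·36.9 = 16.2.
Price P = 216 − 2·53.1 = 109.8.
Pike's profit: (109.8 − 36)·36.9 = 2723.22.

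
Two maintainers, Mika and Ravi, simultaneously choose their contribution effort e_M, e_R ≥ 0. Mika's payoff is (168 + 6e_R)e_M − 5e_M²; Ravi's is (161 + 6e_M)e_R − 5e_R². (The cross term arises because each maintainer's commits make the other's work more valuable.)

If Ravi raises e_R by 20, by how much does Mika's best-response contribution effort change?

Expanding Mika's payoff: 168e_M + 6e_Re_M − 5e_M².
∂π/∂e_M = 168 + 6e_R − 10e_M = 0, so e_M = 16.8 + 0.6e_R.
The reaction-function slope is 0.6, so a 20-unit rise in e_R moves e_M by 0.6 × 20 = 12. Mika's best response rises — the actions are strategic complements.

12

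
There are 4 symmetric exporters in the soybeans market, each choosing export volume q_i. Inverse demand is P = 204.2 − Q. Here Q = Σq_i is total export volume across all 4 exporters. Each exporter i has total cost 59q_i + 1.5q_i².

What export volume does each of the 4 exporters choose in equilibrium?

A representative exporter's profit is π_i = q_i(204.2 − Q) − 59q_i − 1.5q_i², with Q = q_i + Σ_{j≠i} q_j.
First-order condition: 145.2 − 5q_i − Σ_{j≠i} q_j = 0.
With identical exporters, set every q_j = q: then 145.2 − 5q − 3q = 0, i.e. q = 145.2/8 = 18.15.

18.15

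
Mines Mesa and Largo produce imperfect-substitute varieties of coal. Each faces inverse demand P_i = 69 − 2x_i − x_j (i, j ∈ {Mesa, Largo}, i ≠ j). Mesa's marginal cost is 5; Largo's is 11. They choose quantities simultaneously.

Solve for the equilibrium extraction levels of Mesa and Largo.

Mine Mesa's profit: π = x_{Mesa}(69 − 2x_{Mesa} − x_{Largo}) − 5x_{Mesa}.
∂π/∂x_{Mesa} = 64 − 4x_{Mesa} − x_{Largo} = 0 ⇒ x_{Mesa} = 16 − 0.25x_{Largo}.
Similarly x_{Largo} = 14.5 − 0.25x_{Mesa}.
Solving the two reaction functions simultaneously: (1 − (−0.25)(−0.25))x_{Mesa} = 16 − 0.25·14.5, so 0.9375x_{Mesa} = 12.375 and x_{Mesa} = 13.2.
Then x_{Largo} = 14.5 − 0.25·13.2 = 11.2.

13.2, 11.2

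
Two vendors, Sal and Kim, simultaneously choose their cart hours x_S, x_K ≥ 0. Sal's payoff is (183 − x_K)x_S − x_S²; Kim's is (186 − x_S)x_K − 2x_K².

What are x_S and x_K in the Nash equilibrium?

Expanding Sal's payoff: 183x_S − x_Kx_S − x_S².
∂π/∂x_S = 183 − x_K − 2x_S = 0, so x_S = 91.5 − 0.5x_K.
Likewise for Kim: x_K = 46.5 − 0.25x_S.
Substituting the second reaction function into the first: x_S = 91.5 − 0.5(46.5 − 0.25x_S), which gives 0.875x_S = 68.25 ⇒ x_S = 78.
Then x_K = 46.5 − 0.25·78 = 27.

78, 27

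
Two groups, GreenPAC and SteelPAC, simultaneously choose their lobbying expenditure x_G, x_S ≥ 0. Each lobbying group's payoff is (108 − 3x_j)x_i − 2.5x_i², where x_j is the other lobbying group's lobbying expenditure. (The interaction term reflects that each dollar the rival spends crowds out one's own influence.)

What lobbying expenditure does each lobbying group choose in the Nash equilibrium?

GreenPAC's payoff is (108 − 3x_S)x_G − 2.5x_G².
∂π/∂x_G = 108 − 3x_S − 5x_G = 0, so x_G = 21.6 − 0.6x_S.
The game is symmetric, so in equilibrium x_S = x_G: the reaction function gives 1.6x_G = 21.6, hence x_G = 13.5.

13.5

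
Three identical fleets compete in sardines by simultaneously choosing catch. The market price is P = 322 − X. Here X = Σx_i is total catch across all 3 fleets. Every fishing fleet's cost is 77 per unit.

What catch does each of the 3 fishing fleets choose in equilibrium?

A representative fishing fleet's profit is π_i = x_i(322 − X) − 77x_i, with X = x_i + Σ_{j≠i} x_j.
First-order condition: 245 − 2x_i − Σ_{j≠i} x_j = 0.
Imposing symmetry (x_j = x for all j) turns Σ_{j≠i} x_j into 2x, so 245 = 4x and x = 61.25.

61.25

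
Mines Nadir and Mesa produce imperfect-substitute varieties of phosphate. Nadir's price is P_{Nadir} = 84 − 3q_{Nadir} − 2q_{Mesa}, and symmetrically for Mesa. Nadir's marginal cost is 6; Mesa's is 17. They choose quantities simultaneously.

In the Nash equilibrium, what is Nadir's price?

Mine Nadir's profit: π = q_{Nadir}(84 − 3q_{Nadir} − 2q_{Mesa}) − 6q_{Nadir}.
∂π/∂q_{Nadir} = 78 − 6q_{Nadir} − 2q_{Mesa} = 0 ⇒ q_{Nadir} = 13 − (1/3)q_{Mesa}.
Similarly q_{Mesa} = 67/6 − (1/3)q_{Nadir}.
Plugging q_{Mesa} into Nadir's best response: q_{Nadir} = 13 − (1/3)(67/6 − (1/3)q_{Nadir}) ⇒ (8/9)q_{Nadir} = 167/18, so q_{Nadir} = 10.4375.
Then q_{Mesa} = 67/6 − (1/3)·10.4375 = 7.6875.
P_{Nadir} = 84 − 3·10.4375 − 2·7.6875 = 37.3125.

37.3125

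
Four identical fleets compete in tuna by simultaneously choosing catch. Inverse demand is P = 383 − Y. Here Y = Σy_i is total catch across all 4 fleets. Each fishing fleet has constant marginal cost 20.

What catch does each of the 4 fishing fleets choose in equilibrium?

A representative fishing fleet's profit is π_i = y_i(383 − Y) − 20y_i, with Y = y_i + Σ_{j≠i} y_j.
First-order condition: 363 − 2y_i − Σ_{j≠i} y_j = 0.
With identical fishing fleets, set every y_j = y: then 363 − 2y − 3y = 0, i.e. y = 363/5 = 72.6.

72.6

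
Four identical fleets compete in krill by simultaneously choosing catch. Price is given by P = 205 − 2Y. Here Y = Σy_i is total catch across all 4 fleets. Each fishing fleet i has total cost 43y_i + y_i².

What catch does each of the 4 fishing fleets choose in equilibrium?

A representative fishing fleet's profit is π_i = y_i(205 − 2Y) − 43y_i − y_i², with Y = y_i + Σ_{j≠i} y_j.
First-order condition: 162 − 6y_i − 2Σ_{j≠i} y_j = 0.
Imposing symmetry (y_j = y for all j) turns Σ_{j≠i} y_j into 3y, so 162 = 12y and y = 13.5.

13.5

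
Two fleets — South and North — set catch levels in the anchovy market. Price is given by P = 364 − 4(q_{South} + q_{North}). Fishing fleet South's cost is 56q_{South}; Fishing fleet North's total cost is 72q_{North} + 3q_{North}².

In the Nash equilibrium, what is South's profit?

Fishing fleet South's profit: π = q_{South}(364 − 4(q_{South} + q_{North})) − 56q_{South}.
∂π/∂q_{South} = 308 − 8q_{South} − 4q_{North} = 0, so q_{South} = 38.5 − 0.5q_{North}.
For North: ∂π/∂q_{North} = 292 − 14q_{North} − 4q_{South} = 0 ⇒ q_{North} = 146/7 − (2/7)q_{South}.
Substituting the second reaction function into the first: q_{South} = 38.5 − 0.5(146/7 − (2/7)q_{South}), which gives (6/7)q_{South} = 393/14 ⇒ q_{South} = 32.75.
Then q_{North} = 146/7 − (2/7)·32.75 = 11.5.
Price P = 364 − 4·44.25 = 187.
South's profit: (187 − 56)·32.75 = 4290.25.

4290.25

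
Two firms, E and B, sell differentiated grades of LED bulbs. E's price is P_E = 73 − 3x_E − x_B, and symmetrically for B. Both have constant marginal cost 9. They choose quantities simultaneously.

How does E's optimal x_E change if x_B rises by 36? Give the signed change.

Firm E's profit: π = x_E(73 − 3x_E − x_B) − 9x_E.
∂π/∂x_E = 64 − 6x_E − x_B = 0 ⇒ x_E = 32/3 − (1/6)x_B.
The reaction-function slope is −1/6, so a 36-unit rise in x_B moves x_E by −1/6 × 36 = −6. E's best response falls — the actions are strategic substitutes.

-6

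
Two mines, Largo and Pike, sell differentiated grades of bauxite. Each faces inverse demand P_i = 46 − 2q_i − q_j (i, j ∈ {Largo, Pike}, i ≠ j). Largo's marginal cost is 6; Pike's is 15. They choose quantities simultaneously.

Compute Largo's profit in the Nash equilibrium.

147.92

Mine Largo's profit: π = q_{Largo}(46 − 2q_{Largo} − q_{Pike}) − 6q_{Largo}.
∂π/∂q_{Largo} = 40 − 4q_{Largo} − q_{Pike} = 0 ⇒ q_{Largo} = 10 − 0.25q_{Pike}.
Similarly q_{Pike} = 7.75 − 0.25q_{Largo}.
Plugging q_{Pike} into Largo's best response: q_{Largo} = 10 − 0.25(7.75 − 0.25q_{Largo}) ⇒ 0.9375q_{Largo} = 8.0625, so q_{Largo} = 8.6.
Then q_{Pike} = 7.75 − 0.25·8.6 = 5.6.
P_{Largo} = 46 − 2·8.6 − 5.6 = 23.2.
Profit = (23.2 − 6)·8.6 = 147.92.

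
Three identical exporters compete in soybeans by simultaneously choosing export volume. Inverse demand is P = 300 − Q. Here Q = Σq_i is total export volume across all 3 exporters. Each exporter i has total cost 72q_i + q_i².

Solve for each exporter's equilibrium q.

A representative exporter's profit is π_i = q_i(300 − Q) − 72q_i − q_i², with Q = q_i + Σ_{j≠i} q_j.
First-order condition: 228 − 4q_i − Σ_{j≠i} q_j = 0.
With identical exporters, set every q_j = q: then 228 − 4q − 2q = 0, i.e. q = 228/6 = 38.

38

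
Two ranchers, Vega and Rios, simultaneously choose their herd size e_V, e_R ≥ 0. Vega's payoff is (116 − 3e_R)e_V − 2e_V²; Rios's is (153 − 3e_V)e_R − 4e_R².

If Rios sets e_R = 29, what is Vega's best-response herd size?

Expanding Vega's payoff: 116e_V − 3e_Re_V − 2e_V².
∂π/∂e_V = 116 − 3e_R − 4e_V = 0, so e_V = 29 − 0.75e_R.
At e_R = 29: e_V = 29 − 0.75·29 = 7.25.

7.25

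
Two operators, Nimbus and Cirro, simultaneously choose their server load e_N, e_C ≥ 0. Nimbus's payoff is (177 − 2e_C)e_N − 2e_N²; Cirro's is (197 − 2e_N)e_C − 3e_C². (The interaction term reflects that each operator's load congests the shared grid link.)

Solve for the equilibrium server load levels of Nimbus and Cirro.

Expanding Nimbus's payoff: 177e_N − 2e_Ce_N − 2e_N².
∂π/∂e_N = 177 − 2e_C − 4e_N = 0, so e_N = 44.25 − 0.5e_C.
Likewise for Cirro: e_C = 197/6 − (1/3)e_N.
Solving the two reaction functions simultaneously: (1 − (−0.5)(−1/3))e_N = 44.25 − 0.5·(197/6), so (5/6)e_N = 167/6 and e_N = 33.4.
Then e_C = 197/6 − (1/3)·33.4 = 21.7.

33.4, 21.7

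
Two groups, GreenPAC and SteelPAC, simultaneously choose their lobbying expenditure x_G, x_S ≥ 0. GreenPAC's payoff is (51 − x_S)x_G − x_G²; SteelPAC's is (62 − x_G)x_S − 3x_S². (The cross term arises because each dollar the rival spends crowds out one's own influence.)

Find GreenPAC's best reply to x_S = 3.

Expanding GreenPAC's payoff: 51x_G − x_Sx_G − x_G².
∂π/∂x_G = 51 − x_S − 2x_G = 0, so x_G = 25.5 − 0.5x_S.
At x_S = 3: x_G = 25.5 − 0.5·3 = 24.

24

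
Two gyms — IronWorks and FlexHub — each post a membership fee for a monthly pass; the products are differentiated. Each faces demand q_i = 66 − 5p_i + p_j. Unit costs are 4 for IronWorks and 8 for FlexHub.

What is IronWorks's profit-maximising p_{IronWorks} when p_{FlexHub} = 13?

IronWorks's profit: π = (p_{IronWorks} − 4)(66 − 5p_{IronWorks} + p_{FlexHub}).
∂π/∂p_{IronWorks} = 86 − 10p_{IronWorks} + p_{FlexHub} = 0 ⇒ p_{IronWorks} = 8.6 + 0.1p_{FlexHub}.
At p_{FlexHub} = 13: p_{IronWorks} = 8.6 + 0.1·13 = 9.9.

9.9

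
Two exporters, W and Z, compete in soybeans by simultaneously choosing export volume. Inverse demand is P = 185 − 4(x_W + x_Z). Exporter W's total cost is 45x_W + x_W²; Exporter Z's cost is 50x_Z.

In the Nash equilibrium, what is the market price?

Exporter W's profit: π = x_W(185 − 4(x_W + x_Z)) − 45x_W − x_W².
∂π/∂x_W = 140 − 10x_W − 4x_Z = 0, so x_W = 14 − 0.4x_Z.
For Z: ∂π/∂x_Z = 135 − 8x_Z − 4x_W = 0 ⇒ x_Z = 16.875 − 0.5x_W.
Solving the two reaction functions simultaneously: (1 − (−0.4)(−0.5))x_W = 14 − 0.4·16.875, so 0.8x_W = 7.25 and x_W = 9.0625.
Then x_Z = 16.875 − 0.5·9.0625 = 395/32.
Equilibrium price: P = 185 − 4·(685/32) = 99.375.

99.375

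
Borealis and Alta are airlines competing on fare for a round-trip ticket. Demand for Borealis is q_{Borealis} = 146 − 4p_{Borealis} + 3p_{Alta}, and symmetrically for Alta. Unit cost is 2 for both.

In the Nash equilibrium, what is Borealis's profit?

3317.76

Borealis's profit: π = (p_{Borealis} − 2)(146 − 4p_{Borealis} + 3p_{Alta}).
∂π/∂p_{Borealis} = 154 − 8p_{Borealis} + 3p_{Alta} = 0 ⇒ p_{Borealis} = 19.25 + 0.375p_{Alta}.
The game is symmetric, so in equilibrium p_{Alta} = p_{Borealis}: the reaction function gives 0.625p_{Borealis} = 19.25, hence p_{Borealis} = 30.8.
q_{Borealis} = 146 − 4·30.8 + 3·30.8 = 115.2.
Profit = (30.8 − 2)·115.2 = 3317.76.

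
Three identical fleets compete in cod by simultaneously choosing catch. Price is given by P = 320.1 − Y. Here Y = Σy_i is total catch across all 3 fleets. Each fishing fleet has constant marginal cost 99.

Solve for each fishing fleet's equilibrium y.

55.275

A representative fishing fleet's profit is π_i = y_i(320.1 − Y) − 99y_i, with Y = y_i + Σ_{j≠i} y_j.
First-order condition: 221.1 − 2y_i − Σ_{j≠i} y_j = 0.
In a symmetric equilibrium every fishing fleet chooses the same y, so Σ_{j≠i} y_j = 2y. The condition becomes 221.1 − 4y = 0, giving y = 221.1/4 = 55.275.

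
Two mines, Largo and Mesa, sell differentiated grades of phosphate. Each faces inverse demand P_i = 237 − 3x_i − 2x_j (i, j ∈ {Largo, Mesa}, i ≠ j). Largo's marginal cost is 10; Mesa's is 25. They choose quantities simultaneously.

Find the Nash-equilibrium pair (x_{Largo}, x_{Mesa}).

29.3125, 25.5625

Mine Largo's profit: π = x_{Largo}(237 − 3x_{Largo} − 2x_{Mesa}) − 10x_{Largo}.
∂π/∂x_{Largo} = 227 − 6x_{Largo} − 2x_{Mesa} = 0 ⇒ x_{Largo} = 227/6 − (1/3)x_{Mesa}.
Similarly x_{Mesa} = 106/3 − (1/3)x_{Largo}.
Solving the two reaction functions simultaneously: (1 − (−1/3)(−1/3))x_{Largo} = 227/6 − (1/3)·(106/3), so (8/9)x_{Largo} = 469/18 and x_{Largo} = 29.3125.
Then x_{Mesa} = 106/3 − (1/3)·29.3125 = 25.5625.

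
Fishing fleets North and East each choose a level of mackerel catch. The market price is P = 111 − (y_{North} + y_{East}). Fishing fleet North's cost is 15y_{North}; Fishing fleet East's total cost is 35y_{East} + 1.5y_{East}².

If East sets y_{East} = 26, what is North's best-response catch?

35

Fishing fleet North's profit: π = y_{North}(111 − (y_{North} + y_{East})) − 15y_{North}.
∂π/∂y_{North} = 96 − 2y_{North} − y_{East} = 0, so y_{North} = 48 − 0.5y_{East}.
At y_{East} = 26: y_{North} = 48 − 0.5·26 = 35.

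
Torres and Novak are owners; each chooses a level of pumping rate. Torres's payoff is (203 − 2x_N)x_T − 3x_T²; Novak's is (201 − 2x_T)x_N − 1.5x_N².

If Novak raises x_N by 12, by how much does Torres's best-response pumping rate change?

Expanding Torres's payoff: 203x_T − 2x_Nx_T − 3x_T².
∂π/∂x_T = 203 − 2x_N − 6x_T = 0, so x_T = 203/6 − (1/3)x_N.
The reaction-function slope is −1/3, so a 12-unit rise in x_N moves x_T by −1/3 × 12 = −4. Torres's best response falls — the actions are strategic substitutes.

-4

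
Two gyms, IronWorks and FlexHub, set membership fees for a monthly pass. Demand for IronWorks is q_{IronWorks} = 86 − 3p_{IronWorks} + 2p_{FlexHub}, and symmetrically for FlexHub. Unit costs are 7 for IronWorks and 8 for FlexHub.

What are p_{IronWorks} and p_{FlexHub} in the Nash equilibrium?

IronWorks's profit: π = (p_{IronWorks} − 7)(86 − 3p_{IronWorks} + 2p_{FlexHub}).
∂π/∂p_{IronWorks} = 107 − 6p_{IronWorks} + 2p_{FlexHub} = 0 ⇒ p_{IronWorks} = 107/6 + (1/3)p_{FlexHub}.
Similarly p_{FlexHub} = 55/3 + (1/3)p_{IronWorks}.
Solving the two reaction functions simultaneously: (1 − (1/3)(1/3))p_{IronWorks} = 107/6 + (1/3)·(55/3), so (8/9)p_{IronWorks} = 431/18 and p_{IronWorks} = 26.9375.
Then p_{FlexHub} = 55/3 + (1/3)·26.9375 = 27.3125.

26.9375, 27.3125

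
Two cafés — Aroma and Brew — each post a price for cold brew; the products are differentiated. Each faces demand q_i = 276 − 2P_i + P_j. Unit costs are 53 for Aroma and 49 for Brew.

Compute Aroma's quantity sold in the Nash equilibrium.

147.6

Aroma's profit: π = (P_{Aroma} − 53)(276 − 2P_{Aroma} + P_{Brew}).
∂π/∂P_{Aroma} = 382 − 4P_{Aroma} + P_{Brew} = 0 ⇒ P_{Aroma} = 95.5 + 0.25P_{Brew}.
Similarly P_{Brew} = 93.5 + 0.25P_{Aroma}.
Plugging P_{Brew} into Aroma's best response: P_{Aroma} = 95.5 + 0.25(93.5 + 0.25P_{Aroma}) ⇒ 0.9375P_{Aroma} = 118.875, so P_{Aroma} = 126.8.
Then P_{Brew} = 93.5 + 0.25·126.8 = 125.2.
q_{Aroma} = 276 − 2·126.8 + 125.2 = 147.6.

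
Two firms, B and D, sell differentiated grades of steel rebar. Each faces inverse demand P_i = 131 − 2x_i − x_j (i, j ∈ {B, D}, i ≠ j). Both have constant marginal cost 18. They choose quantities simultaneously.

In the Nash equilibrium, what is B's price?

63.2

Firm B's profit: π = x_B(131 − 2x_B − x_D) − 18x_B.
∂π/∂x_B = 113 − 4x_B − x_D = 0 ⇒ x_B = 28.25 − 0.25x_D.
Setting x_B = x_D in the reaction function: x_B = 28.25 − 0.25x_B, so x_B = 28.25 / 1.25 = 22.6.
P_B = 131 − 2·22.6 − 22.6 = 63.2.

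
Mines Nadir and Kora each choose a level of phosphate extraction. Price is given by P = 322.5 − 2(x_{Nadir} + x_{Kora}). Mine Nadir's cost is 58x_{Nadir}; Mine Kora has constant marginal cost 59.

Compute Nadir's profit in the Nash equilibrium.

Mine Nadir's profit: π = x_{Nadir}(322.5 − 2(x_{Nadir} + x_{Kora})) − 58x_{Nadir}.
∂π/∂x_{Nadir} = 264.5 − 4x_{Nadir} − 2x_{Kora} = 0, so x_{Nadir} = 66.125 − 0.5x_{Kora}.
By the same steps for Kora: x_{Kora} = 65.875 − 0.5x_{Nadir}.
Substituting the second reaction function into the first: x_{Nadir} = 66.125 − 0.5(65.875 − 0.5x_{Nadir}), which gives 0.75x_{Nadir} = 33.1875 ⇒ x_{Nadir} = 44.25.
Then x_{Kora} = 65.875 − 0.5·44.25 = 43.75.
Price P = 322.5 − 2·88 = 146.5.
Nadir's profit: (146.5 − 58)·44.25 = 3916.125.

3916.125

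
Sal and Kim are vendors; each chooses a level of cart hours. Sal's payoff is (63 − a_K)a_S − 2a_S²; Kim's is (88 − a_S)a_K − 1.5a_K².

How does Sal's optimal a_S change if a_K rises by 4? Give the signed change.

-1

Expanding Sal's payoff: 63a_S − a_Ka_S − 2a_S².
∂π/∂a_S = 63 − a_K − 4a_S = 0, so a_S = 15.75 − 0.25a_K.
The reaction-function slope is −0.25, so a 4-unit rise in a_K moves a_S by −0.25 × 4 = −1. Sal's best response falls — the actions are strategic substitutes.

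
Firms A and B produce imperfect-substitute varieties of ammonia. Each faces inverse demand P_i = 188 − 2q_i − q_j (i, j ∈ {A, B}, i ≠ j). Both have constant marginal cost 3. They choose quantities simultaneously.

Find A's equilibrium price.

77

Firm A's profit: π = q_A(188 − 2q_A − q_B) − 3q_A.
∂π/∂q_A = 185 − 4q_A − q_B = 0 ⇒ q_A = 46.25 − 0.25q_B.
Setting q_A = q_B in the reaction function: q_A = 46.25 − 0.25q_A, so q_A = 46.25 / 1.25 = 37.
P_A = 188 − 2·37 − 37 = 77.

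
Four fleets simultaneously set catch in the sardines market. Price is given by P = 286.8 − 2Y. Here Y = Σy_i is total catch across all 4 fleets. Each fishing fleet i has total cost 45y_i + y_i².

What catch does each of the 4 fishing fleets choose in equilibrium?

20.15

A representative fishing fleet's profit is π_i = y_i(286.8 − 2Y) − 45y_i − y_i², with Y = y_i + Σ_{j≠i} y_j.
First-order condition: 241.8 − 6y_i − 2Σ_{j≠i} y_j = 0.
In a symmetric equilibrium every fishing fleet chooses the same y, so Σ_{j≠i} y_j = 3y. The condition becomes 241.8 − 12y = 0, giving y = 241.8/12 = 20.15.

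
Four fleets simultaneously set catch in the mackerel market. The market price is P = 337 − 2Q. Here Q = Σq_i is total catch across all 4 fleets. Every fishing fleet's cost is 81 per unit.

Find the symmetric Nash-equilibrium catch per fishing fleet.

A representative fishing fleet's profit is π_i = q_i(337 − 2Q) − 81q_i, with Q = q_i + Σ_{j≠i} q_j.
First-order condition: 256 − 4q_i − 2Σ_{j≠i} q_j = 0.
Imposing symmetry (q_j = q for all j) turns Σ_{j≠i} q_j into 3q, so 256 = 10q and q = 25.6.

25.6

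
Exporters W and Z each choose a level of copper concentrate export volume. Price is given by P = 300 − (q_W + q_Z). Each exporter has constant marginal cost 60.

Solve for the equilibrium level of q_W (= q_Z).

Exporter W's profit: π = q_W(300 − (q_W + q_Z)) − 60q_W.
∂π/∂q_W = 240 − 2q_W − q_Z = 0, so q_W = 120 − 0.5q_Z.
By symmetry q_Z = q_W; substituting into the reaction function, 1.5q_W = 120 and q_W = 80.

80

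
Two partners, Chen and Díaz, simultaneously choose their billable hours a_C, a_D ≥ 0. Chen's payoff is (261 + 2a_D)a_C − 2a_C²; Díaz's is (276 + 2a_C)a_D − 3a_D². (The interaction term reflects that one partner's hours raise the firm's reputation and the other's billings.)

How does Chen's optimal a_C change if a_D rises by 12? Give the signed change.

6

Expanding Chen's payoff: 261a_C + 2a_Da_C − 2a_C².
∂π/∂a_C = 261 + 2a_D − 4a_C = 0, so a_C = 65.25 + 0.5a_D.
The reaction-function slope is 0.5, so a 12-unit rise in a_D moves a_C by 0.5 × 12 = 6. Chen's best response rises — the actions are strategic complements.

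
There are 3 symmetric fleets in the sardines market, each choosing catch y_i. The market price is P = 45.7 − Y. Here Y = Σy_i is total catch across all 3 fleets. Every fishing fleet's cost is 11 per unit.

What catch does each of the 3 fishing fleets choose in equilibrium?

A representative fishing fleet's profit is π_i = y_i(45.7 − Y) − 11y_i, with Y = y_i + Σ_{j≠i} y_j.
First-order condition: 34.7 − 2y_i − Σ_{j≠i} y_j = 0.
With identical fishing fleets, set every y_j = y: then 34.7 − 2y − 2y = 0, i.e. y = 34.7/4 = 8.675.

8.675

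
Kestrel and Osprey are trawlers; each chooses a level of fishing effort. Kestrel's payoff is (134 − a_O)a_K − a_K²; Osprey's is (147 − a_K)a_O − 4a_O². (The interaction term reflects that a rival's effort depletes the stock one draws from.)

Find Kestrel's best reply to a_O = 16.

59

Expanding Kestrel's payoff: 134a_K − a_Oa_K − a_K².
∂π/∂a_K = 134 − a_O − 2a_K = 0, so a_K = 67 − 0.5a_O.
At a_O = 16: a_K = 67 − 0.5·16 = 59.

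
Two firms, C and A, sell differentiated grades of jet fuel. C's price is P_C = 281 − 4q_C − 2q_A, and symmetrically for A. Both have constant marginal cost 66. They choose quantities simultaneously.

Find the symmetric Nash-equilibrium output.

Firm C's profit: π = q_C(281 − 4q_C − 2q_A) − 66q_C.
∂π/∂q_C = 215 − 8q_C − 2q_A = 0 ⇒ q_C = 26.875 − 0.25q_A.
By symmetry q_A = q_C; substituting into the reaction function, 1.25q_C = 26.875 and q_C = 21.5.

21.5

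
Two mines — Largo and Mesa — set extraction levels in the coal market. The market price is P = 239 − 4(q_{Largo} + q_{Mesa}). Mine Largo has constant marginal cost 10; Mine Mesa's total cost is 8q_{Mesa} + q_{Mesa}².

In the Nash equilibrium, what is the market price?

Mine Largo's profit: π = q_{Largo}(239 − 4(q_{Largo} + q_{Mesa})) − 10q_{Largo}.
∂π/∂q_{Largo} = 229 − 8q_{Largo} − 4q_{Mesa} = 0, so q_{Largo} = 28.625 − 0.5q_{Mesa}.
For Mesa: ∂π/∂q_{Mesa} = 231 − 10q_{Mesa} − 4q_{Largo} = 0 ⇒ q_{Mesa} = 23.1 − 0.4q_{Largo}.
Solving the two reaction functions simultaneously: (1 − (−0.5)(−0.4))q_{Largo} = 28.625 − 0.5·23.1, so 0.8q_{Largo} = 17.075 and q_{Largo} = 683/32.
Then q_{Mesa} = 23.1 − 0.4·(683/32) = 14.5625.
Equilibrium price: P = 239 − 4·(1149/32) = 95.375.

95.375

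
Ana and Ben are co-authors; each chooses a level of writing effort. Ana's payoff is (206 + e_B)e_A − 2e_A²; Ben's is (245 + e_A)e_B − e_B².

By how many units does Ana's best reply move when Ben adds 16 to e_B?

Expanding Ana's payoff: 206e_A + e_Be_A − 2e_A².
∂π/∂e_A = 206 + e_B − 4e_A = 0, so e_A = 51.5 + 0.25e_B.
The reaction-function slope is 0.25, so a 16-unit rise in e_B moves e_A by 0.25 × 16 = 4. Ana's best response rises — the actions are strategic complements.

4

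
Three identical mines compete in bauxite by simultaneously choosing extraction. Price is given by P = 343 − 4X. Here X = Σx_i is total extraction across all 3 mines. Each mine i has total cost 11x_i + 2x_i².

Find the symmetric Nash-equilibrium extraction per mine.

16.6

A representative mine's profit is π_i = x_i(343 − 4X) − 11x_i − 2x_i², with X = x_i + Σ_{j≠i} x_j.
First-order condition: 332 − 12x_i − 4Σ_{j≠i} x_j = 0.
With identical mines, set every x_j = x: then 332 − 12x − 8x = 0, i.e. x = 332/20 = 16.6.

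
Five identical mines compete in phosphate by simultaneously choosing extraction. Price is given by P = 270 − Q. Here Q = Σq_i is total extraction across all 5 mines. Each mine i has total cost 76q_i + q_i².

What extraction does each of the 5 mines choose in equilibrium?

24.25

A representative mine's profit is π_i = q_i(270 − Q) − 76q_i − q_i², with Q = q_i + Σ_{j≠i} q_j.
First-order condition: 194 − 4q_i − Σ_{j≠i} q_j = 0.
With identical mines, set every q_j = q: then 194 − 4q − 4q = 0, i.e. q = 194/8 = 24.25.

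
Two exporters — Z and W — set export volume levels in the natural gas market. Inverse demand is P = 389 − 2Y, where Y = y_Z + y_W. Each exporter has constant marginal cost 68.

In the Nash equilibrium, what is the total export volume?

107

Exporter Z's profit: π = y_Z(389 − 2(y_Z + y_W)) − 68y_Z.
∂π/∂y_Z = 321 − 4y_Z − 2y_W = 0, so y_Z = 80.25 − 0.5y_W.
By symmetry y_W = y_Z; substituting into the reaction function, 1.5y_Z = 80.25 and y_Z = 53.5.
Total export volume: 53.5 + 53.5 = 107.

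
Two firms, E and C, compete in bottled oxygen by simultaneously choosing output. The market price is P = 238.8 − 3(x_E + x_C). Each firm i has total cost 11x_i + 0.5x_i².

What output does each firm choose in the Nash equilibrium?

22.78

Firm E's profit: π = x_E(238.8 − 3(x_E + x_C)) − 11x_E − 0.5x_E².
∂π/∂x_E = 227.8 − 7x_E − 3x_C = 0, so x_E = 1139/35 − (3/7)x_C.
The game is symmetric, so in equilibrium x_C = x_E: the reaction function gives (10/7)x_E = 1139/35, hence x_E = 22.78.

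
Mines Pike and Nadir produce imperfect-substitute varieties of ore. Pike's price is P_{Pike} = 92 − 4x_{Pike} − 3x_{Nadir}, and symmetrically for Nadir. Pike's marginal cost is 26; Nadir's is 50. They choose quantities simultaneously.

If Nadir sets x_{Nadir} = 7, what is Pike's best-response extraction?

5.625

Mine Pike's profit: π = x_{Pike}(92 − 4x_{Pike} − 3x_{Nadir}) − 26x_{Pike}.
∂π/∂x_{Pike} = 66 − 8x_{Pike} − 3x_{Nadir} = 0 ⇒ x_{Pike} = 8.25 − 0.375x_{Nadir}.
At x_{Nadir} = 7: x_{Pike} = 8.25 − 0.375·7 = 5.625.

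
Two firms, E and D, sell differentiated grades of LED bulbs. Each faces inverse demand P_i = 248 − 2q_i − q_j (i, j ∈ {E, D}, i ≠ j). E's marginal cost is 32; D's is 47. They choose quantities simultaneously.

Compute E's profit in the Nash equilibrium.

Firm E's profit: π = q_E(248 − 2q_E − q_D) − 32q_E.
∂π/∂q_E = 216 − 4q_E − q_D = 0 ⇒ q_E = 54 − 0.25q_D.
Similarly q_D = 50.25 − 0.25q_E.
Substituting the second reaction function into the first: q_E = 54 − 0.25(50.25 − 0.25q_E), which gives 0.9375q_E = 41.4375 ⇒ q_E = 44.2.
Then q_D = 50.25 − 0.25·44.2 = 39.2.
P_E = 248 − 2·44.2 − 39.2 = 120.4.
Profit = (120.4 − 32)·44.2 = 3907.28.

3907.28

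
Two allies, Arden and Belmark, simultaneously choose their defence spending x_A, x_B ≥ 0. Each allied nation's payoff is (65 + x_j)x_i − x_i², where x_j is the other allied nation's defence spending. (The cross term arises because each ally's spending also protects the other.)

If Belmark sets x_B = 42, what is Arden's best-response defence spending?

Arden's payoff is (65 + x_B)x_A − x_A².
∂π/∂x_A = 65 + x_B − 2x_A = 0, so x_A = 32.5 + 0.5x_B.
At x_B = 42: x_A = 32.5 + 0.5·42 = 53.5.

53.5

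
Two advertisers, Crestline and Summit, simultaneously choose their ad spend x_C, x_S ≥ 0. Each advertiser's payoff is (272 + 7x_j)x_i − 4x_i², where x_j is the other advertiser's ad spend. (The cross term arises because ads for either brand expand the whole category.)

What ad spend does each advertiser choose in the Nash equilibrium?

Crestline's payoff is (272 + 7x_S)x_C − 4x_C².
∂π/∂x_C = 272 + 7x_S − 8x_C = 0, so x_C = 34 + 0.875x_S.
Setting x_C = x_S in the reaction function: x_C = 34 + 0.875x_C, so x_C = 34 / 0.125 = 272.

272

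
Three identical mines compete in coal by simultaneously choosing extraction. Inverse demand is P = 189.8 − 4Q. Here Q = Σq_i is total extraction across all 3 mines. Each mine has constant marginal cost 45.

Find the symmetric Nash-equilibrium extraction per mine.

A representative mine's profit is π_i = q_i(189.8 − 4Q) − 45q_i, with Q = q_i + Σ_{j≠i} q_j.
First-order condition: 144.8 − 8q_i − 4Σ_{j≠i} q_j = 0.
With identical mines, set every q_j = q: then 144.8 − 8q − 8q = 0, i.e. q = 144.8/16 = 9.05.

9.05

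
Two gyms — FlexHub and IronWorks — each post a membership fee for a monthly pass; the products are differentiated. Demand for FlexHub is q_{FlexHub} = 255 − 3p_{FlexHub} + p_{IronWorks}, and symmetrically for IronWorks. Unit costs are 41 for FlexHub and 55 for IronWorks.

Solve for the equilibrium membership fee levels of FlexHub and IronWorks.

FlexHub's profit: π = (p_{FlexHub} − 41)(255 − 3p_{FlexHub} + p_{IronWorks}).
∂π/∂p_{FlexHub} = 378 − 6p_{FlexHub} + p_{IronWorks} = 0 ⇒ p_{FlexHub} = 63 + (1/6)p_{IronWorks}.
Similarly p_{IronWorks} = 70 + (1/6)p_{FlexHub}.
Solving the two reaction functions simultaneously: (1 − (1/6)(1/6))p_{FlexHub} = 63 + (1/6)·70, so (35/36)p_{FlexHub} = 224/3 and p_{FlexHub} = 76.8.
Then p_{IronWorks} = 70 + (1/6)·76.8 = 82.8.

76.8, 82.8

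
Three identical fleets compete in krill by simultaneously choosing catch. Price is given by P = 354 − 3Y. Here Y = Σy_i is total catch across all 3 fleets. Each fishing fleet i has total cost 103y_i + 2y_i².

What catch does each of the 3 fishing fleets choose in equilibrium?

15.6875

A representative fishing fleet's profit is π_i = y_i(354 − 3Y) − 103y_i − 2y_i², with Y = y_i + Σ_{j≠i} y_j.
First-order condition: 251 − 10y_i − 3Σ_{j≠i} y_j = 0.
In a symmetric equilibrium every fishing fleet chooses the same y, so Σ_{j≠i} y_j = 2y. The condition becomes 251 − 16y = 0, giving y = 251/16 = 15.6875.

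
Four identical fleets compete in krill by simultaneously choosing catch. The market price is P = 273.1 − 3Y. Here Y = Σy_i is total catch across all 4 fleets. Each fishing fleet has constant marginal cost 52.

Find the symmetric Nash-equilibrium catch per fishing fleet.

14.74

A representative fishing fleet's profit is π_i = y_i(273.1 − 3Y) − 52y_i, with Y = y_i + Σ_{j≠i} y_j.
First-order condition: 221.1 − 6y_i − 3Σ_{j≠i} y_j = 0.
With identical fishing fleets, set every y_j = y: then 221.1 − 6y − 9y = 0, i.e. y = 221.1/15 = 14.74.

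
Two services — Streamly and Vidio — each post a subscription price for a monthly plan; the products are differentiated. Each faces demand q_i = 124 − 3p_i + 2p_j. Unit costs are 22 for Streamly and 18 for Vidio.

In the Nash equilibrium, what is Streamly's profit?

Streamly's profit: π = (p_{Streamly} − 22)(124 − 3p_{Streamly} + 2p_{Vidio}).
∂π/∂p_{Streamly} = 190 − 6p_{Streamly} + 2p_{Vidio} = 0 ⇒ p_{Streamly} = 95/3 + (1/3)p_{Vidio}.
Similarly p_{Vidio} = 89/3 + (1/3)p_{Streamly}.
Solving the two reaction functions simultaneously: (1 − (1/3)(1/3))p_{Streamly} = 95/3 + (1/3)·(89/3), so (8/9)p_{Streamly} = 374/9 and p_{Streamly} = 46.75.
Then p_{Vidio} = 89/3 + (1/3)·46.75 = 45.25.
q_{Streamly} = 124 − 3·46.75 + 2·45.25 = 74.25.
Profit = (46.75 − 22)·74.25 = 1837.6875.

1837.6875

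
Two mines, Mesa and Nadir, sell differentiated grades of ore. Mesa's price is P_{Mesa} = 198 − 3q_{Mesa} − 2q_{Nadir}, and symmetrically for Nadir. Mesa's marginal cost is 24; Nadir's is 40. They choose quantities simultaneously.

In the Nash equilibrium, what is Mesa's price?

Mine Mesa's profit: π = q_{Mesa}(198 − 3q_{Mesa} − 2q_{Nadir}) − 24q_{Mesa}.
∂π/∂q_{Mesa} = 174 − 6q_{Mesa} − 2q_{Nadir} = 0 ⇒ q_{Mesa} = 29 − (1/3)q_{Nadir}.
Similarly q_{Nadir} = 79/3 − (1/3)q_{Mesa}.
Solving the two reaction functions simultaneously: (1 − (−1/3)(−1/3))q_{Mesa} = 29 − (1/3)·(79/3), so (8/9)q_{Mesa} = 182/9 and q_{Mesa} = 22.75.
Then q_{Nadir} = 79/3 − (1/3)·22.75 = 18.75.
P_{Mesa} = 198 − 3·22.75 − 2·18.75 = 92.25.

92.25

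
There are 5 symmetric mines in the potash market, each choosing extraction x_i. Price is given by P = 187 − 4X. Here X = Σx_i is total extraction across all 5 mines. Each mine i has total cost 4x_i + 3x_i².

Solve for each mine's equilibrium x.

6.1

A representative mine's profit is π_i = x_i(187 − 4X) − 4x_i − 3x_i², with X = x_i + Σ_{j≠i} x_j.
First-order condition: 183 − 14x_i − 4Σ_{j≠i} x_j = 0.
With identical mines, set every x_j = x: then 183 − 14x − 16x = 0, i.e. x = 183/30 = 6.1.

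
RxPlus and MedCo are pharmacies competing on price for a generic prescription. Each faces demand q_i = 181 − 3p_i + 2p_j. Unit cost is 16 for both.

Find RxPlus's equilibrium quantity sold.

RxPlus's profit: π = (p_{RxPlus} − 16)(181 − 3p_{RxPlus} + 2p_{MedCo}).
∂π/∂p_{RxPlus} = 229 − 6p_{RxPlus} + 2p_{MedCo} = 0 ⇒ p_{RxPlus} = 229/6 + (1/3)p_{MedCo}.
By symmetry p_{MedCo} = p_{RxPlus}; substituting into the reaction function, (2/3)p_{RxPlus} = 229/6 and p_{RxPlus} = 57.25.
q_{RxPlus} = 181 − 3·57.25 + 2·57.25 = 123.75.

123.75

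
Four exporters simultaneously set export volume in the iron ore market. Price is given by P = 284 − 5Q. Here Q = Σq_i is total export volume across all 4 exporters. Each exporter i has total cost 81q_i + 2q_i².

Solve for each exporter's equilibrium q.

A representative exporter's profit is π_i = q_i(284 − 5Q) − 81q_i − 2q_i², with Q = q_i + Σ_{j≠i} q_j.
First-order condition: 203 − 14q_i − 5Σ_{j≠i} q_j = 0.
With identical exporters, set every q_j = q: then 203 − 14q − 15q = 0, i.e. q = 203/29 = 7.

7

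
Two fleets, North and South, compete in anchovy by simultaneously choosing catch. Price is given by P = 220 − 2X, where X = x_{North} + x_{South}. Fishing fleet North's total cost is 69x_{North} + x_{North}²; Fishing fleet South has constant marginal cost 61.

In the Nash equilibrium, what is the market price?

126.2

Fishing fleet North's profit: π = x_{North}(220 − 2(x_{North} + x_{South})) − 69x_{North} − x_{North}².
∂π/∂x_{North} = 151 − 6x_{North} − 2x_{South} = 0, so x_{North} = 151/6 − (1/3)x_{South}.
For South: ∂π/∂x_{South} = 159 − 4x_{South} − 2x_{North} = 0 ⇒ x_{South} = 39.75 − 0.5x_{North}.
Solving the two reaction functions simultaneously: (1 − (−1/3)(−0.5))x_{North} = 151/6 − (1/3)·39.75, so (5/6)x_{North} = 143/12 and x_{North} = 14.3.
Then x_{South} = 39.75 − 0.5·14.3 = 32.6.
Equilibrium price: P = 220 − 2·46.9 = 126.2.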